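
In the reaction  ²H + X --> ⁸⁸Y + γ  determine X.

Conserve mass number: 2 + A = 88 + 0, so A = 86.
Conserve atomic number: 1 + Z = 39 + 0, so Z = 38.
Z = 38 is strontium, so the species is ⁸⁶Sr.

Sr-86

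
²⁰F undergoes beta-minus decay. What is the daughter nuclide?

Beta-minus decay: mass number changes by +0, atomic number by +1.
A: 20 = 20; Z: 9 + 1 = 10.
Z = 10 is neon, so the daughter is ²⁰Ne.

Ne-20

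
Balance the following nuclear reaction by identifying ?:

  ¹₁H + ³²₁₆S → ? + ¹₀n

Cl-32

Conserve mass number: 1 + 32 = A + 1, so A = 32.
Conserve atomic number: 1 + 16 = Z + 0, so Z = 17.
Z = 17 is chlorine, so the species is ³²₁₇Cl.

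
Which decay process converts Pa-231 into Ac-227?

ΔA = 227 − 231 = -4; ΔZ = 89 − 91 = -2.
A drops by 4 and Z drops by 2 — the signature of alpha emission.

alpha decay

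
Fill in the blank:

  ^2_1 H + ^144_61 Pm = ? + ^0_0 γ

Conserve mass number: 2 + 144 = A + 0, so A = 146.
Conserve atomic number: 1 + 61 = Z + 0, so Z = 62.
Z = 62 is samarium, so the species is ^146_62 Sm.

Sm-146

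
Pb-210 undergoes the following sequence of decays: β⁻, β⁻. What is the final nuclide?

Po-210

Start: (A, Z) = (210, 82).
After β⁻: (210, 83).
After β⁻: (210, 84).
Z = 84 is polonium.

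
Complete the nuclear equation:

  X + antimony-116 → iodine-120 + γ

alpha particle

Conserve mass number: A + 116 = 120 + 0, so A = 4.
Conserve atomic number: Z + 51 = 53 + 0, so Z = 2.
A = 4 and Z = 2 is helium-4 — an alpha particle.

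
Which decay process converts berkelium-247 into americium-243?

alpha decay

ΔA = 243 − 247 = -4; ΔZ = 95 − 97 = -2.
A drops by 4 and Z drops by 2 — the signature of alpha emission.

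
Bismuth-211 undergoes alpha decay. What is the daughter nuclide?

Tl-207

Alpha decay: mass number changes by -4, atomic number by -2.
A: 211 − 4 = 207; Z: 83 − 2 = 81.
Z = 81 is thallium, so the daughter is thallium-207.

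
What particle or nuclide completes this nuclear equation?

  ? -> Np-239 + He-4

Am-243

Conserve mass number: A = 239 + 4, so A = 243.
Conserve atomic number: Z = 93 + 2, so Z = 95.
Z = 95 is americium, so the species is Am-243.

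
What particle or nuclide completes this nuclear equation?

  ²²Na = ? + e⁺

Conserve mass number: 22 = A + 0, so A = 22.
Conserve atomic number: 11 = Z + 1, so Z = 10.
Z = 10 is neon, so the species is ²²Ne.

Ne-22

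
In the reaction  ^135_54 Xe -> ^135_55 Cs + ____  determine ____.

beta-minus particle

Conserve mass number: 135 = 135 + A, so A = 0.
Conserve atomic number: 54 = 55 + Z, so Z = -1.
A = 0 and Z = -1 is ^0_-1 e — a beta-minus particle.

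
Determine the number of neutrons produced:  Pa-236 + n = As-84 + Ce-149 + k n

4

Conserve mass number: 237 = 84 + 149 + k, so k = 237 − 233 = 4.
Check atomic number: 91 = 33 + 58 + 0 = 91. ✓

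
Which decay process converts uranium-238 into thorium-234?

ΔA = 234 − 238 = -4; ΔZ = 90 − 92 = -2.
A drops by 4 and Z drops by 2 — the signature of alpha emission.

alpha decay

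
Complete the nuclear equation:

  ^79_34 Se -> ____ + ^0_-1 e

Conserve mass number: 79 = A + 0, so A = 79.
Conserve atomic number: 34 = Z − 1, so Z = 35.
Z = 35 is bromine, so the species is ^79_35 Br.

Br-79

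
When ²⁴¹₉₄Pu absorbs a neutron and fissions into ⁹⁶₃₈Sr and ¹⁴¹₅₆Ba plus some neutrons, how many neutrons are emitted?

5

Conserve mass number: 242 = 96 + 141 + k, so k = 242 − 237 = 5.
Check atomic number: 94 = 38 + 56 + 0 = 94. ✓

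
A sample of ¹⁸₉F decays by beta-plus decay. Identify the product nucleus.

O-18

Beta-plus decay: mass number changes by +0, atomic number by -1.
A: 18 = 18; Z: 9 − 1 = 8.
Z = 8 is oxygen, so the daughter is ¹⁸₈O.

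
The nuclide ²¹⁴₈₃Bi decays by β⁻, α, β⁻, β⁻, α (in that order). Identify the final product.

Start: (A, Z) = (214, 83).
After β⁻: (214, 84).
After α: (210, 82).
After β⁻: (210, 83).
After β⁻: (210, 84).
After α: (206, 82).
Z = 82 is lead.

Pb-206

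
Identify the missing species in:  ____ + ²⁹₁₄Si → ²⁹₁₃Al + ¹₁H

neutron

Conserve mass number: A + 29 = 29 + 1, so A = 1.
Conserve atomic number: Z + 14 = 13 + 1, so Z = 0.
A = 1 and Z = 0 is ¹₀n — a neutron.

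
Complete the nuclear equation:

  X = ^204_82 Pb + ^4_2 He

Conserve mass number: A = 204 + 4, so A = 208.
Conserve atomic number: Z = 82 + 2, so Z = 84.
Z = 84 is polonium, so the species is ^208_84 Po.

Po-208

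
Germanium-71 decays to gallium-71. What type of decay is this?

ΔA = 71 − 71 = 0; ΔZ = 31 − 32 = -1.
A is unchanged and Z drops by 1 — a proton has become a neutron (β⁺ emission or electron capture).

beta-plus decay or electron capture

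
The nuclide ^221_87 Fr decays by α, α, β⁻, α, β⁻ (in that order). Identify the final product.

Start: (A, Z) = (221, 87).
After α: (217, 85).
After α: (213, 83).
After β⁻: (213, 84).
After α: (209, 82).
After β⁻: (209, 83).
Z = 83 is bismuth.

Bi-209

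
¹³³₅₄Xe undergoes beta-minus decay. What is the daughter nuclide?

Beta-minus decay: mass number changes by +0, atomic number by +1.
A: 133 = 133; Z: 54 + 1 = 55.
Z = 55 is caesium, so the daughter is ¹³³₅₅Cs.

Cs-133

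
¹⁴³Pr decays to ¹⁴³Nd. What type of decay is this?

ΔA = 143 − 143 = 0; ΔZ = 60 − 59 = +1.
A is unchanged and Z rises by 1 — a neutron has become a proton (β⁻ decay).

beta-minus decay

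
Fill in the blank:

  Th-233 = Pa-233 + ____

Conserve mass number: 233 = 233 + A, so A = 0.
Conserve atomic number: 90 = 91 + Z, so Z = -1.
A = 0 and Z = -1 is e⁻ — a beta-minus particle.

beta-minus particle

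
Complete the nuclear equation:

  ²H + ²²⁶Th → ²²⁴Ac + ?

Conserve mass number: 2 + 226 = 224 + A, so A = 4.
Conserve atomic number: 1 + 90 = 89 + Z, so Z = 2.
A = 4 and Z = 2 is ⁴He — an alpha particle.

alpha particle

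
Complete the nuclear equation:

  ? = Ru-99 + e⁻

Tc-99

Conserve mass number: A = 99 + 0, so A = 99.
Conserve atomic number: Z = 44 − 1, so Z = 43.
Z = 43 is technetium, so the species is Tc-99.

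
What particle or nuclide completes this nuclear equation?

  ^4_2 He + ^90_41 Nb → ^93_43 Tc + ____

Conserve mass number: 4 + 90 = 93 + A, so A = 1.
Conserve atomic number: 2 + 41 = 43 + Z, so Z = 0.
A = 1 and Z = 0 is ^1_0 n — a neutron.

neutron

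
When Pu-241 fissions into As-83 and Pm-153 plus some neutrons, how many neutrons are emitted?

5

Conserve mass number: 241 = 83 + 153 + k, so k = 241 − 236 = 5.
Check atomic number: 94 = 33 + 61 + 0 = 94. ✓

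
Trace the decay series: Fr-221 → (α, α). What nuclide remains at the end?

Bi-213

Start: (A, Z) = (221, 87).
After α: (217, 85).
After α: (213, 83).
Z = 83 is bismuth.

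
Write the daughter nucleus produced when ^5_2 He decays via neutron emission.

Neutron emission: mass number changes by -1, atomic number by +0.
A: 5 − 1 = 4; Z: 2 = 2.
Z = 2 is helium, so the daughter is ^4_2 He.

He-4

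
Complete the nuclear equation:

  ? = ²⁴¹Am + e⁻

Conserve mass number: A = 241 + 0, so A = 241.
Conserve atomic number: Z = 95 − 1, so Z = 94.
Z = 94 is plutonium, so the species is ²⁴¹Pu.

Pu-241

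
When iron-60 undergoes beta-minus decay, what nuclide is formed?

Beta-minus decay: mass number changes by +0, atomic number by +1.
A: 60 = 60; Z: 26 + 1 = 27.
Z = 27 is cobalt, so the daughter is cobalt-60.

Co-60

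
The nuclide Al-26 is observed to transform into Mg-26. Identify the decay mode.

ΔA = 26 − 26 = 0; ΔZ = 12 − 13 = -1.
A is unchanged and Z drops by 1 — a proton has become a neutron (β⁺ emission or electron capture).

beta-plus decay or electron capture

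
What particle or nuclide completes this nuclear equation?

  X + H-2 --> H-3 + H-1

deuteron

Conserve mass number: A + 2 = 3 + 1, so A = 2.
Conserve atomic number: Z + 1 = 1 + 1, so Z = 1.
A = 2 and Z = 1 is H-2 — a deuteron.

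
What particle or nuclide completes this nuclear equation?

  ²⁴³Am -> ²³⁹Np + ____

alpha particle

Conserve mass number: 243 = 239 + A, so A = 4.
Conserve atomic number: 95 = 93 + Z, so Z = 2.
A = 4 and Z = 2 is ⁴He — an alpha particle.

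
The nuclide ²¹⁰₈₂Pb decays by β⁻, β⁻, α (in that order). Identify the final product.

Start: (A, Z) = (210, 82).
After β⁻: (210, 83).
After β⁻: (210, 84).
After α: (206, 82).
Z = 82 is lead.

Pb-206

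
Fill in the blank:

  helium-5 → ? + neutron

Conserve mass number: 5 = A + 1, so A = 4.
Conserve atomic number: 2 = Z + 0, so Z = 2.
A = 4 and Z = 2 is helium-4 — an alpha particle.

He-4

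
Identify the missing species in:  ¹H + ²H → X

Conserve mass number: 1 + 2 = A, so A = 3.
Conserve atomic number: 1 + 1 = Z, so Z = 2.
Z = 2 is helium, so the species is ³He.

He-3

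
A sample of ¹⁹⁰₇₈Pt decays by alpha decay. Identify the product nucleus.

Os-186

Alpha decay: mass number changes by -4, atomic number by -2.
A: 190 − 4 = 186; Z: 78 − 2 = 76.
Z = 76 is osmium, so the daughter is ¹⁸⁶₇₆Os.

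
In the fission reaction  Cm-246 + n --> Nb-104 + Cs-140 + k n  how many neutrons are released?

3

Conserve mass number: 247 = 104 + 140 + k, so k = 247 − 244 = 3.
Check atomic number: 96 = 41 + 55 + 0 = 96. ✓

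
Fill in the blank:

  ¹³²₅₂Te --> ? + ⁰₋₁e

Conserve mass number: 132 = A + 0, so A = 132.
Conserve atomic number: 52 = Z − 1, so Z = 53.
Z = 53 is iodine, so the species is ¹³²₅₃I.

I-132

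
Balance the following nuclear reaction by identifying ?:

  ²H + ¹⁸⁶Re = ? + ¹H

Re-187

Conserve mass number: 2 + 186 = A + 1, so A = 187.
Conserve atomic number: 1 + 75 = Z + 1, so Z = 75.
Z = 75 is rhenium, so the species is ¹⁸⁷Re.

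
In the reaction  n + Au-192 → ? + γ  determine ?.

Au-193

Conserve mass number: 1 + 192 = A + 0, so A = 193.
Conserve atomic number: 0 + 79 = Z + 0, so Z = 79.
Z = 79 is gold, so the species is Au-193.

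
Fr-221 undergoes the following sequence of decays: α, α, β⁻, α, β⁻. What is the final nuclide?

Start: (A, Z) = (221, 87).
After α: (217, 85).
After α: (213, 83).
After β⁻: (213, 84).
After α: (209, 82).
After β⁻: (209, 83).
Z = 83 is bismuth.

Bi-209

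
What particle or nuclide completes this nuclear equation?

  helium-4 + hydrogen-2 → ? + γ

Li-6

Conserve mass number: 4 + 2 = A + 0, so A = 6.
Conserve atomic number: 2 + 1 = Z + 0, so Z = 3.
Z = 3 is lithium, so the species is lithium-6.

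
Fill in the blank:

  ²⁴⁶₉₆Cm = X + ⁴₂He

Pu-242

Conserve mass number: 246 = A + 4, so A = 242.
Conserve atomic number: 96 = Z + 2, so Z = 94.
Z = 94 is plutonium, so the species is ²⁴²₉₄Pu.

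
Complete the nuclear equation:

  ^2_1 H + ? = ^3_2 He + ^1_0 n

deuteron

Conserve mass number: 2 + A = 3 + 1, so A = 2.
Conserve atomic number: 1 + Z = 2 + 0, so Z = 1.
A = 2 and Z = 1 is ^2_1 H — a deuteron.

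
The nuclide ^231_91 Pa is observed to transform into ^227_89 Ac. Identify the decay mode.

ΔA = 227 − 231 = -4; ΔZ = 89 − 91 = -2.
A drops by 4 and Z drops by 2 — the signature of alpha emission.

alpha decay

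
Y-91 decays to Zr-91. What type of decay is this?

ΔA = 91 − 91 = 0; ΔZ = 40 − 39 = +1.
A is unchanged and Z rises by 1 — a neutron has become a proton (β⁻ decay).

beta-minus decay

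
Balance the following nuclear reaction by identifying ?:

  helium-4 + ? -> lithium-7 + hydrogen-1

Conserve mass number: 4 + A = 7 + 1, so A = 4.
Conserve atomic number: 2 + Z = 3 + 1, so Z = 2.
A = 4 and Z = 2 is helium-4 — an alpha particle.

alpha particle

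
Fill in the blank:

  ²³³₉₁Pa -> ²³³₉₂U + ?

Conserve mass number: 233 = 233 + A, so A = 0.
Conserve atomic number: 91 = 92 + Z, so Z = -1.
A = 0 and Z = -1 is ⁰₋₁e — a beta-minus particle.

beta-minus particle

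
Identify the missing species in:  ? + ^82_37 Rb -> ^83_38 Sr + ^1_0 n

deuteron

Conserve mass number: A + 82 = 83 + 1, so A = 2.
Conserve atomic number: Z + 37 = 38 + 0, so Z = 1.
A = 2 and Z = 1 is ^2_1 H — a deuteron.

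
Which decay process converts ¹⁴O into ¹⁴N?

ΔA = 14 − 14 = 0; ΔZ = 7 − 8 = -1.
A is unchanged and Z drops by 1 — a proton has become a neutron (β⁺ emission or electron capture).

beta-plus decay or electron capture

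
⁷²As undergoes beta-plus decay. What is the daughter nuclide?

Beta-plus decay: mass number changes by +0, atomic number by -1.
A: 72 = 72; Z: 33 − 1 = 32.
Z = 32 is germanium, so the daughter is ⁷²Ge.

Ge-72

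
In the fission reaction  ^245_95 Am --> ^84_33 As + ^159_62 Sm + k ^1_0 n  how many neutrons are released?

Conserve mass number: 245 = 84 + 159 + k, so k = 245 − 243 = 2.
Check atomic number: 95 = 33 + 62 + 0 = 95. ✓

2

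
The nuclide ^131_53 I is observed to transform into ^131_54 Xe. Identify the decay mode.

ΔA = 131 − 131 = 0; ΔZ = 54 − 53 = +1.
A is unchanged and Z rises by 1 — a neutron has become a proton (β⁻ decay).

beta-minus decay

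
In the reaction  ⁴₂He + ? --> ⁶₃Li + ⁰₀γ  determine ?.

deuteron

Conserve mass number: 4 + A = 6 + 0, so A = 2.
Conserve atomic number: 2 + Z = 3 + 0, so Z = 1.
A = 2 and Z = 1 is ²₁H — a deuteron.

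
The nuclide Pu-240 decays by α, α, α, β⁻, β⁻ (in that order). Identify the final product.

Start: (A, Z) = (240, 94).
After α: (236, 92).
After α: (232, 90).
After α: (228, 88).
After β⁻: (228, 89).
After β⁻: (228, 90).
Z = 90 is thorium.

Th-228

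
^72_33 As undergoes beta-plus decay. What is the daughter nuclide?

Beta-plus decay: mass number changes by +0, atomic number by -1.
A: 72 = 72; Z: 33 − 1 = 32.
Z = 32 is germanium, so the daughter is ^72_32 Ge.

Ge-72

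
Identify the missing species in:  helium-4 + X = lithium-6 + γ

deuteron

Conserve mass number: 4 + A = 6 + 0, so A = 2.
Conserve atomic number: 2 + Z = 3 + 0, so Z = 1.
A = 2 and Z = 1 is hydrogen-2 — a deuteron.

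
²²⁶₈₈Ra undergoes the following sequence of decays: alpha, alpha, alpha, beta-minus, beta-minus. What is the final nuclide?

Start: (A, Z) = (226, 88).
After α: (222, 86).
After α: (218, 84).
After α: (214, 82).
After β⁻: (214, 83).
After β⁻: (214, 84).
Z = 84 is polonium.

Po-214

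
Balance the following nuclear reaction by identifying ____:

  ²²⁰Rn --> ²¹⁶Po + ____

alpha particle

Conserve mass number: 220 = 216 + A, so A = 4.
Conserve atomic number: 86 = 84 + Z, so Z = 2.
A = 4 and Z = 2 is ⁴He — an alpha particle.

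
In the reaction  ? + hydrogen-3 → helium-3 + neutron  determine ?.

proton

Conserve mass number: A + 3 = 3 + 1, so A = 1.
Conserve atomic number: Z + 1 = 2 + 0, so Z = 1.
A = 1 and Z = 1 is hydrogen-1 — a proton.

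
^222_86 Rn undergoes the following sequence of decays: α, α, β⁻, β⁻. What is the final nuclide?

Po-214

Start: (A, Z) = (222, 86).
After α: (218, 84).
After α: (214, 82).
After β⁻: (214, 83).
After β⁻: (214, 84).
Z = 84 is polonium.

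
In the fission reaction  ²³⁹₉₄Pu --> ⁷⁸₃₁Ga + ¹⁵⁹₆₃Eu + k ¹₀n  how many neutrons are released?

Conserve mass number: 239 = 78 + 159 + k, so k = 239 − 237 = 2.
Check atomic number: 94 = 31 + 63 + 0 = 94. ✓

2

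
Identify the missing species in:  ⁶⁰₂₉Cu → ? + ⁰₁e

Conserve mass number: 60 = A + 0, so A = 60.
Conserve atomic number: 29 = Z + 1, so Z = 28.
Z = 28 is nickel, so the species is ⁶⁰₂₈Ni.

Ni-60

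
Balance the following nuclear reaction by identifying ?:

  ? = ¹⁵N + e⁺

O-15

Conserve mass number: A = 15 + 0, so A = 15.
Conserve atomic number: Z = 7 + 1, so Z = 8.
Z = 8 is oxygen, so the species is ¹⁵O.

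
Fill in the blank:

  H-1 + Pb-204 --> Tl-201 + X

alpha particle

Conserve mass number: 1 + 204 = 201 + A, so A = 4.
Conserve atomic number: 1 + 82 = 81 + Z, so Z = 2.
A = 4 and Z = 2 is He-4 — an alpha particle.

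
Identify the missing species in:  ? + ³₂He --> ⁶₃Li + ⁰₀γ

Conserve mass number: A + 3 = 6 + 0, so A = 3.
Conserve atomic number: Z + 2 = 3 + 0, so Z = 1.
A = 3 and Z = 1 is ³₁H — a triton.

triton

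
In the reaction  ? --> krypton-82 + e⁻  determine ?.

Br-82

Conserve mass number: A = 82 + 0, so A = 82.
Conserve atomic number: Z = 36 − 1, so Z = 35.
Z = 35 is bromine, so the species is bromine-82.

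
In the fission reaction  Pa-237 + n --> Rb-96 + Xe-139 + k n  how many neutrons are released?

Conserve mass number: 238 = 96 + 139 + k, so k = 238 − 235 = 3.
Check atomic number: 91 = 37 + 54 + 0 = 91. ✓

3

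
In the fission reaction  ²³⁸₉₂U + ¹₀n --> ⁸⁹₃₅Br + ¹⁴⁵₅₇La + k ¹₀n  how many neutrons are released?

Conserve mass number: 239 = 89 + 145 + k, so k = 239 − 234 = 5.
Check atomic number: 92 = 35 + 57 + 0 = 92. ✓

5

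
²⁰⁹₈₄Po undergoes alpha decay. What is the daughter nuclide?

Alpha decay: mass number changes by -4, atomic number by -2.
A: 209 − 4 = 205; Z: 84 − 2 = 82.
Z = 82 is lead, so the daughter is ²⁰⁵₈₂Pb.

Pb-205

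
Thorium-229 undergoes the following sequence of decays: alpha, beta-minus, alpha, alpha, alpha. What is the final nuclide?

Bi-213

Start: (A, Z) = (229, 90).
After α: (225, 88).
After β⁻: (225, 89).
After α: (221, 87).
After α: (217, 85).
After α: (213, 83).
Z = 83 is bismuth.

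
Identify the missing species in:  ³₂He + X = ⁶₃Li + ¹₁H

Conserve mass number: 3 + A = 6 + 1, so A = 4.
Conserve atomic number: 2 + Z = 3 + 1, so Z = 2.
A = 4 and Z = 2 is ⁴₂He — an alpha particle.

alpha particle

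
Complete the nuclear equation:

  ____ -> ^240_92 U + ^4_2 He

Conserve mass number: A = 240 + 4, so A = 244.
Conserve atomic number: Z = 92 + 2, so Z = 94.
Z = 94 is plutonium, so the species is ^244_94 Pu.

Pu-244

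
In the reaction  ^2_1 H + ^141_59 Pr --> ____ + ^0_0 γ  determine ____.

Nd-143

Conserve mass number: 2 + 141 = A + 0, so A = 143.
Conserve atomic number: 1 + 59 = Z + 0, so Z = 60.
Z = 60 is neodymium, so the species is ^143_60 Nd.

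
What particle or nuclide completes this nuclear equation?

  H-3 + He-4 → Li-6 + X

neutron

Conserve mass number: 3 + 4 = 6 + A, so A = 1.
Conserve atomic number: 1 + 2 = 3 + Z, so Z = 0.
A = 1 and Z = 0 is n — a neutron.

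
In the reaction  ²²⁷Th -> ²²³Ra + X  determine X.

Conserve mass number: 227 = 223 + A, so A = 4.
Conserve atomic number: 90 = 88 + Z, so Z = 2.
A = 4 and Z = 2 is ⁴He — an alpha particle.

alpha particle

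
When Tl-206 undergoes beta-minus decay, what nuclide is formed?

Pb-206

Beta-minus decay: mass number changes by +0, atomic number by +1.
A: 206 = 206; Z: 81 + 1 = 82.
Z = 82 is lead, so the daughter is Pb-206.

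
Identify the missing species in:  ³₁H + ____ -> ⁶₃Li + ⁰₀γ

He-3

Conserve mass number: 3 + A = 6 + 0, so A = 3.
Conserve atomic number: 1 + Z = 3 + 0, so Z = 2.
Z = 2 is helium, so the species is ³₂He.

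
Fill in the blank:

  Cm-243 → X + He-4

Pu-239

Conserve mass number: 243 = A + 4, so A = 239.
Conserve atomic number: 96 = Z + 2, so Z = 94.
Z = 94 is plutonium, so the species is Pu-239.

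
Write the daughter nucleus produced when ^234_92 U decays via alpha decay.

Th-230

Alpha decay: mass number changes by -4, atomic number by -2.
A: 234 − 4 = 230; Z: 92 − 2 = 90.
Z = 90 is thorium, so the daughter is ^230_90 Th.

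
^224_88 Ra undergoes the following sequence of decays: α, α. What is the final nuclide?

Po-216

Start: (A, Z) = (224, 88).
After α: (220, 86).
After α: (216, 84).
Z = 84 is polonium.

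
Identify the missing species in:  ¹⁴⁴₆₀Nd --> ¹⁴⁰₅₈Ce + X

Conserve mass number: 144 = 140 + A, so A = 4.
Conserve atomic number: 60 = 58 + Z, so Z = 2.
A = 4 and Z = 2 is ⁴₂He — an alpha particle.

alpha particle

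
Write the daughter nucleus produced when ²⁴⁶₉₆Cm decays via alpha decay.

Alpha decay: mass number changes by -4, atomic number by -2.
A: 246 − 4 = 242; Z: 96 − 2 = 94.
Z = 94 is plutonium, so the daughter is ²⁴²₉₄Pu.

Pu-242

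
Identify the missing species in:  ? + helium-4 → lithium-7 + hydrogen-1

Conserve mass number: A + 4 = 7 + 1, so A = 4.
Conserve atomic number: Z + 2 = 3 + 1, so Z = 2.
A = 4 and Z = 2 is helium-4 — an alpha particle.

alpha particle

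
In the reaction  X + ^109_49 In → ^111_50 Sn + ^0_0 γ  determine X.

deuteron

Conserve mass number: A + 109 = 111 + 0, so A = 2.
Conserve atomic number: Z + 49 = 50 + 0, so Z = 1.
A = 2 and Z = 1 is ^2_1 H — a deuteron.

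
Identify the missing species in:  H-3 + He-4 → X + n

Li-6

Conserve mass number: 3 + 4 = A + 1, so A = 6.
Conserve atomic number: 1 + 2 = Z + 0, so Z = 3.
Z = 3 is lithium, so the species is Li-6.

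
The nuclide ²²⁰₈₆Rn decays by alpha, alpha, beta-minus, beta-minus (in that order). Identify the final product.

Po-212

Start: (A, Z) = (220, 86).
After α: (216, 84).
After α: (212, 82).
After β⁻: (212, 83).
After β⁻: (212, 84).
Z = 84 is polonium.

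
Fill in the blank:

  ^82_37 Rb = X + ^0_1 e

Kr-82

Conserve mass number: 82 = A + 0, so A = 82.
Conserve atomic number: 37 = Z + 1, so Z = 36.
Z = 36 is krypton, so the species is ^82_36 Kr.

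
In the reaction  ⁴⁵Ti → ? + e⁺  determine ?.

Conserve mass number: 45 = A + 0, so A = 45.
Conserve atomic number: 22 = Z + 1, so Z = 21.
Z = 21 is scandium, so the species is ⁴⁵Sc.

Sc-45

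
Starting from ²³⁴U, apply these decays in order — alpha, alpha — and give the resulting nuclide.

Ra-226

Start: (A, Z) = (234, 92).
After α: (230, 90).
After α: (226, 88).
Z = 88 is radium.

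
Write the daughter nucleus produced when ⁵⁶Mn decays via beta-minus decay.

Fe-56

Beta-minus decay: mass number changes by +0, atomic number by +1.
A: 56 = 56; Z: 25 + 1 = 26.
Z = 26 is iron, so the daughter is ⁵⁶Fe.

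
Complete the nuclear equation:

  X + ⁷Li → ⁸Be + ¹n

Conserve mass number: A + 7 = 8 + 1, so A = 2.
Conserve atomic number: Z + 3 = 4 + 0, so Z = 1.
A = 2 and Z = 1 is ²H — a deuteron.

deuteron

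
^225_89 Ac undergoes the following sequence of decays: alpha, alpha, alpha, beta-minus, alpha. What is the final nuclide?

Start: (A, Z) = (225, 89).
After α: (221, 87).
After α: (217, 85).
After α: (213, 83).
After β⁻: (213, 84).
After α: (209, 82).
Z = 82 is lead.

Pb-209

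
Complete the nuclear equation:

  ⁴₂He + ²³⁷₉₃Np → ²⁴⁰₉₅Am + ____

Conserve mass number: 4 + 237 = 240 + A, so A = 1.
Conserve atomic number: 2 + 93 = 95 + Z, so Z = 0.
A = 1 and Z = 0 is ¹₀n — a neutron.

neutron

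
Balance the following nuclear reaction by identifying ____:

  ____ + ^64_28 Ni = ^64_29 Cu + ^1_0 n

proton

Conserve mass number: A + 64 = 64 + 1, so A = 1.
Conserve atomic number: Z + 28 = 29 + 0, so Z = 1.
A = 1 and Z = 1 is ^1_1 H — a proton.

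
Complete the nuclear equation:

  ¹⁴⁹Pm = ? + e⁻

Conserve mass number: 149 = A + 0, so A = 149.
Conserve atomic number: 61 = Z − 1, so Z = 62.
Z = 62 is samarium, so the species is ¹⁴⁹Sm.

Sm-149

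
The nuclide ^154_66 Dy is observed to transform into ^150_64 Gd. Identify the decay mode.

ΔA = 150 − 154 = -4; ΔZ = 64 − 66 = -2.
A drops by 4 and Z drops by 2 — the signature of alpha emission.

alpha decay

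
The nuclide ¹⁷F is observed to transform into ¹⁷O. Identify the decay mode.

ΔA = 17 − 17 = 0; ΔZ = 8 − 9 = -1.
A is unchanged and Z drops by 1 — a proton has become a neutron (β⁺ emission or electron capture).

beta-plus decay or electron capture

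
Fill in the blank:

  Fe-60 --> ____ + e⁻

Co-60

Conserve mass number: 60 = A + 0, so A = 60.
Conserve atomic number: 26 = Z − 1, so Z = 27.
Z = 27 is cobalt, so the species is Co-60.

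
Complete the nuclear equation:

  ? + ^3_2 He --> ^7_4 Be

alpha particle

Conserve mass number: A + 3 = 7, so A = 4.
Conserve atomic number: Z + 2 = 4, so Z = 2.
A = 4 and Z = 2 is ^4_2 He — an alpha particle.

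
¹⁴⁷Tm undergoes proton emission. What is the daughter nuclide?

Proton emission: mass number changes by -1, atomic number by -1.
A: 147 − 1 = 146; Z: 69 − 1 = 68.
Z = 68 is erbium, so the daughter is ¹⁴⁶Er.

Er-146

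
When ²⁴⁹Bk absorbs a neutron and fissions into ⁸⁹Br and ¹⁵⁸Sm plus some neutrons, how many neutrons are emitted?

Conserve mass number: 250 = 89 + 158 + k, so k = 250 − 247 = 3.
Check atomic number: 97 = 35 + 62 + 0 = 97. ✓

3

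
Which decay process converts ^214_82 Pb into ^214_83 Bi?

ΔA = 214 − 214 = 0; ΔZ = 83 − 82 = +1.
A is unchanged and Z rises by 1 — a neutron has become a proton (β⁻ decay).

beta-minus decay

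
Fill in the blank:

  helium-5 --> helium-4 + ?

Conserve mass number: 5 = 4 + A, so A = 1.
Conserve atomic number: 2 = 2 + Z, so Z = 0.
A = 1 and Z = 0 is neutron — a neutron.

neutron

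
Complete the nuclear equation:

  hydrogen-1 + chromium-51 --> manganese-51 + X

Conserve mass number: 1 + 51 = 51 + A, so A = 1.
Conserve atomic number: 1 + 24 = 25 + Z, so Z = 0.
A = 1 and Z = 0 is neutron — a neutron.

neutron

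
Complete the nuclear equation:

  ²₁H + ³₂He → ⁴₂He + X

Conserve mass number: 2 + 3 = 4 + A, so A = 1.
Conserve atomic number: 1 + 2 = 2 + Z, so Z = 1.
A = 1 and Z = 1 is ¹₁H — a proton.

proton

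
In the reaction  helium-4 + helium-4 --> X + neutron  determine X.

Conserve mass number: 4 + 4 = A + 1, so A = 7.
Conserve atomic number: 2 + 2 = Z + 0, so Z = 4.
Z = 4 is beryllium, so the species is beryllium-7.

Be-7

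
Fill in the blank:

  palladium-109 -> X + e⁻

Ag-109

Conserve mass number: 109 = A + 0, so A = 109.
Conserve atomic number: 46 = Z − 1, so Z = 47.
Z = 47 is silver, so the species is silver-109.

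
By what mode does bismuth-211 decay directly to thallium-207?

ΔA = 207 − 211 = -4; ΔZ = 81 − 83 = -2.
A drops by 4 and Z drops by 2 — the signature of alpha emission.

alpha decay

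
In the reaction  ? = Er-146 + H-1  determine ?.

Conserve mass number: A = 146 + 1, so A = 147.
Conserve atomic number: Z = 68 + 1, so Z = 69.
Z = 69 is thulium, so the species is Tm-147.

Tm-147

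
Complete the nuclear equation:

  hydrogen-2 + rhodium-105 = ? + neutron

Conserve mass number: 2 + 105 = A + 1, so A = 106.
Conserve atomic number: 1 + 45 = Z + 0, so Z = 46.
Z = 46 is palladium, so the species is palladium-106.

Pd-106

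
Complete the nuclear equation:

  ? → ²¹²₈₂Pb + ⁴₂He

Conserve mass number: A = 212 + 4, so A = 216.
Conserve atomic number: Z = 82 + 2, so Z = 84.
Z = 84 is polonium, so the species is ²¹⁶₈₄Po.

Po-216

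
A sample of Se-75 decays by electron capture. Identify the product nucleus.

Electron capture: mass number changes by +0, atomic number by -1.
A: 75 = 75; Z: 34 − 1 = 33.
Z = 33 is arsenic, so the daughter is As-75.

As-75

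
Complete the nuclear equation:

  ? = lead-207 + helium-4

Po-211

Conserve mass number: A = 207 + 4, so A = 211.
Conserve atomic number: Z = 82 + 2, so Z = 84.
Z = 84 is polonium, so the species is polonium-211.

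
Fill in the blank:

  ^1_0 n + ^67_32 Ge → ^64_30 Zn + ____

alpha particle

Conserve mass number: 1 + 67 = 64 + A, so A = 4.
Conserve atomic number: 0 + 32 = 30 + Z, so Z = 2.
A = 4 and Z = 2 is ^4_2 He — an alpha particle.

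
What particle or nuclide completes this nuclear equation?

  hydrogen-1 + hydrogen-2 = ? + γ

Conserve mass number: 1 + 2 = A + 0, so A = 3.
Conserve atomic number: 1 + 1 = Z + 0, so Z = 2.
Z = 2 is helium, so the species is helium-3.

He-3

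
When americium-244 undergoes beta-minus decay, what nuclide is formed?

Beta-minus decay: mass number changes by +0, atomic number by +1.
A: 244 = 244; Z: 95 + 1 = 96.
Z = 96 is curium, so the daughter is curium-244.

Cm-244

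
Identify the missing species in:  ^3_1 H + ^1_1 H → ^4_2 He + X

Conserve mass number: 3 + 1 = 4 + A, so A = 0.
Conserve atomic number: 1 + 1 = 2 + Z, so Z = 0.
A = 0 and Z = 0 is ^0_0 γ — a gamma ray.

gamma ray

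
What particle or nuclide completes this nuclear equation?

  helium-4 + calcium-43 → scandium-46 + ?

Conserve mass number: 4 + 43 = 46 + A, so A = 1.
Conserve atomic number: 2 + 20 = 21 + Z, so Z = 1.
A = 1 and Z = 1 is hydrogen-1 — a proton.

proton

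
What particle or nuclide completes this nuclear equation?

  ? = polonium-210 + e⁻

Conserve mass number: A = 210 + 0, so A = 210.
Conserve atomic number: Z = 84 − 1, so Z = 83.
Z = 83 is bismuth, so the species is bismuth-210.

Bi-210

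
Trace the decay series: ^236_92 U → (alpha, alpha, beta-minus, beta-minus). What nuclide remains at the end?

Th-228

Start: (A, Z) = (236, 92).
After α: (232, 90).
After α: (228, 88).
After β⁻: (228, 89).
After β⁻: (228, 90).
Z = 90 is thorium.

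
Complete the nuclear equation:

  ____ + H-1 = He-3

deuteron

Conserve mass number: A + 1 = 3, so A = 2.
Conserve atomic number: Z + 1 = 2, so Z = 1.
A = 2 and Z = 1 is H-2 — a deuteron.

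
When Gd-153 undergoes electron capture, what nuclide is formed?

Eu-153

Electron capture: mass number changes by +0, atomic number by -1.
A: 153 = 153; Z: 64 − 1 = 63.
Z = 63 is europium, so the daughter is Eu-153.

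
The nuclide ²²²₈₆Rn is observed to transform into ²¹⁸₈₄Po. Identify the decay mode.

alpha decay

ΔA = 218 − 222 = -4; ΔZ = 84 − 86 = -2.
A drops by 4 and Z drops by 2 — the signature of alpha emission.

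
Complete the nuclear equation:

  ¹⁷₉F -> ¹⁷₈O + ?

Conserve mass number: 17 = 17 + A, so A = 0.
Conserve atomic number: 9 = 8 + Z, so Z = 1.
A = 0 and Z = 1 is ⁰₁e — a positron.

positron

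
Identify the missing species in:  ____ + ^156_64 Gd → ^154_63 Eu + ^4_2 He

deuteron

Conserve mass number: A + 156 = 154 + 4, so A = 2.
Conserve atomic number: Z + 64 = 63 + 2, so Z = 1.
A = 2 and Z = 1 is ^2_1 H — a deuteron.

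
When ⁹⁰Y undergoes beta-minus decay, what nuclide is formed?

Zr-90

Beta-minus decay: mass number changes by +0, atomic number by +1.
A: 90 = 90; Z: 39 + 1 = 40.
Z = 40 is zirconium, so the daughter is ⁹⁰Zr.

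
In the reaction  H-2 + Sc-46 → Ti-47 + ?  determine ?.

neutron

Conserve mass number: 2 + 46 = 47 + A, so A = 1.
Conserve atomic number: 1 + 21 = 22 + Z, so Z = 0.
A = 1 and Z = 0 is n — a neutron.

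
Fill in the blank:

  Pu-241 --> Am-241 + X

Conserve mass number: 241 = 241 + A, so A = 0.
Conserve atomic number: 94 = 95 + Z, so Z = -1.
A = 0 and Z = -1 is e⁻ — a beta-minus particle.

beta-minus particle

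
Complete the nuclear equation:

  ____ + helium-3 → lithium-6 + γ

Conserve mass number: A + 3 = 6 + 0, so A = 3.
Conserve atomic number: Z + 2 = 3 + 0, so Z = 1.
A = 3 and Z = 1 is hydrogen-3 — a triton.

triton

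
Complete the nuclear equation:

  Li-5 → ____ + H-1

He-4

Conserve mass number: 5 = A + 1, so A = 4.
Conserve atomic number: 3 = Z + 1, so Z = 2.
A = 4 and Z = 2 is He-4 — an alpha particle.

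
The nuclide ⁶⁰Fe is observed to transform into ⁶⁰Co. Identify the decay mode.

ΔA = 60 − 60 = 0; ΔZ = 27 − 26 = +1.
A is unchanged and Z rises by 1 — a neutron has become a proton (β⁻ decay).

beta-minus decay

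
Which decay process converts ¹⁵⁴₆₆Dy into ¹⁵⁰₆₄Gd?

alpha decay

ΔA = 150 − 154 = -4; ΔZ = 64 − 66 = -2.
A drops by 4 and Z drops by 2 — the signature of alpha emission.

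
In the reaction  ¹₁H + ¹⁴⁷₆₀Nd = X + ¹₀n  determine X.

Conserve mass number: 1 + 147 = A + 1, so A = 147.
Conserve atomic number: 1 + 60 = Z + 0, so Z = 61.
Z = 61 is promethium, so the species is ¹⁴⁷₆₁Pm.

Pm-147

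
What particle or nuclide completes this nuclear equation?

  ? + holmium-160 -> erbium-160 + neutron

proton

Conserve mass number: A + 160 = 160 + 1, so A = 1.
Conserve atomic number: Z + 67 = 68 + 0, so Z = 1.
A = 1 and Z = 1 is hydrogen-1 — a proton.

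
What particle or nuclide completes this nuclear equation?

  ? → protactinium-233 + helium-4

Np-237

Conserve mass number: A = 233 + 4, so A = 237.
Conserve atomic number: Z = 91 + 2, so Z = 93.
Z = 93 is neptunium, so the species is neptunium-237.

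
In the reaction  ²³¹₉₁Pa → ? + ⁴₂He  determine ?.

Ac-227

Conserve mass number: 231 = A + 4, so A = 227.
Conserve atomic number: 91 = Z + 2, so Z = 89.
Z = 89 is actinium, so the species is ²²⁷₈₉Ac.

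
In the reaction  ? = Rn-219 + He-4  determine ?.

Ra-223

Conserve mass number: A = 219 + 4, so A = 223.
Conserve atomic number: Z = 86 + 2, so Z = 88.
Z = 88 is radium, so the species is Ra-223.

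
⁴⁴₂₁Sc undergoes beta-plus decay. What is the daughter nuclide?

Beta-plus decay: mass number changes by +0, atomic number by -1.
A: 44 = 44; Z: 21 − 1 = 20.
Z = 20 is calcium, so the daughter is ⁴⁴₂₀Ca.

Ca-44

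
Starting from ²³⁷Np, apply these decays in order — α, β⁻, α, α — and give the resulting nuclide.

Start: (A, Z) = (237, 93).
After α: (233, 91).
After β⁻: (233, 92).
After α: (229, 90).
After α: (225, 88).
Z = 88 is radium.

Ra-225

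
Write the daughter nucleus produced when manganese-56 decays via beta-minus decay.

Beta-minus decay: mass number changes by +0, atomic number by +1.
A: 56 = 56; Z: 25 + 1 = 26.
Z = 26 is iron, so the daughter is iron-56.

Fe-56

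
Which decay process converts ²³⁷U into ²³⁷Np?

beta-minus decay

ΔA = 237 − 237 = 0; ΔZ = 93 − 92 = +1.
A is unchanged and Z rises by 1 — a neutron has become a proton (β⁻ decay).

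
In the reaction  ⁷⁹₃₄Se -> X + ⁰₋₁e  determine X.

Br-79

Conserve mass number: 79 = A + 0, so A = 79.
Conserve atomic number: 34 = Z − 1, so Z = 35.
Z = 35 is bromine, so the species is ⁷⁹₃₅Br.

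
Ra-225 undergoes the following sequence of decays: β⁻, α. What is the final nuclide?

Start: (A, Z) = (225, 88).
After β⁻: (225, 89).
After α: (221, 87).
Z = 87 is francium.

Fr-221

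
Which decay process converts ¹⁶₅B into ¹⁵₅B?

neutron emission

ΔA = 15 − 16 = -1; ΔZ = 5 − 5 = +0.
A drops by 1 with Z unchanged — a neutron was emitted.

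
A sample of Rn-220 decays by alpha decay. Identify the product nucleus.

Alpha decay: mass number changes by -4, atomic number by -2.
A: 220 − 4 = 216; Z: 86 − 2 = 84.
Z = 84 is polonium, so the daughter is Po-216.

Po-216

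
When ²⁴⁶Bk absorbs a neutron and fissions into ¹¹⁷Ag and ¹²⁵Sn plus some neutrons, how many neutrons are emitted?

5

Conserve mass number: 247 = 117 + 125 + k, so k = 247 − 242 = 5.
Check atomic number: 97 = 47 + 50 + 0 = 97. ✓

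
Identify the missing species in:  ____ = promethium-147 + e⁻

Nd-147

Conserve mass number: A = 147 + 0, so A = 147.
Conserve atomic number: Z = 61 − 1, so Z = 60.
Z = 60 is neodymium, so the species is neodymium-147.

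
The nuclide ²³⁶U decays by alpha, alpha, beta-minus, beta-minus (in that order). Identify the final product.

Start: (A, Z) = (236, 92).
After α: (232, 90).
After α: (228, 88).
After β⁻: (228, 89).
After β⁻: (228, 90).
Z = 90 is thorium.

Th-228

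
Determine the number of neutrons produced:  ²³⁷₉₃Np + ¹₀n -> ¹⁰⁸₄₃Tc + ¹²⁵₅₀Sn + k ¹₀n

Conserve mass number: 238 = 108 + 125 + k, so k = 238 − 233 = 5.
Check atomic number: 93 = 43 + 50 + 0 = 93. ✓

5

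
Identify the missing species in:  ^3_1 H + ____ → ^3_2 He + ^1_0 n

proton

Conserve mass number: 3 + A = 3 + 1, so A = 1.
Conserve atomic number: 1 + Z = 2 + 0, so Z = 1.
A = 1 and Z = 1 is ^1_1 H — a proton.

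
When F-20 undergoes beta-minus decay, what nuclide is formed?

Beta-minus decay: mass number changes by +0, atomic number by +1.
A: 20 = 20; Z: 9 + 1 = 10.
Z = 10 is neon, so the daughter is Ne-20.

Ne-20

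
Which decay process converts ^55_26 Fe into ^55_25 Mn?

ΔA = 55 − 55 = 0; ΔZ = 25 − 26 = -1.
A is unchanged and Z drops by 1 — a proton has become a neutron (β⁺ emission or electron capture).

beta-plus decay or electron capture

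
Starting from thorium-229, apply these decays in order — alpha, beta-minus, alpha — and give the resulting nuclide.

Fr-221

Start: (A, Z) = (229, 90).
After α: (225, 88).
After β⁻: (225, 89).
After α: (221, 87).
Z = 87 is francium.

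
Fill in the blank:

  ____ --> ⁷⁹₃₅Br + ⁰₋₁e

Conserve mass number: A = 79 + 0, so A = 79.
Conserve atomic number: Z = 35 − 1, so Z = 34.
Z = 34 is selenium, so the species is ⁷⁹₃₄Se.

Se-79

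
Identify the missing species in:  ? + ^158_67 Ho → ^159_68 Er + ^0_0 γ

proton

Conserve mass number: A + 158 = 159 + 0, so A = 1.
Conserve atomic number: Z + 67 = 68 + 0, so Z = 1.
A = 1 and Z = 1 is ^1_1 H — a proton.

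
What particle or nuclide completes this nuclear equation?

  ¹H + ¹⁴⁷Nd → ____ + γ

Pm-148

Conserve mass number: 1 + 147 = A + 0, so A = 148.
Conserve atomic number: 1 + 60 = Z + 0, so Z = 61.
Z = 61 is promethium, so the species is ¹⁴⁸Pm.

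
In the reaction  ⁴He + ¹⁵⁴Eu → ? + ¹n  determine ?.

Conserve mass number: 4 + 154 = A + 1, so A = 157.
Conserve atomic number: 2 + 63 = Z + 0, so Z = 65.
Z = 65 is terbium, so the species is ¹⁵⁷Tb.

Tb-157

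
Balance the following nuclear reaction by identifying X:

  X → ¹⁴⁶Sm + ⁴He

Conserve mass number: A = 146 + 4, so A = 150.
Conserve atomic number: Z = 62 + 2, so Z = 64.
Z = 64 is gadolinium, so the species is ¹⁵⁰Gd.

Gd-150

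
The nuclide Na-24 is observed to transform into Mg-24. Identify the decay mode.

ΔA = 24 − 24 = 0; ΔZ = 12 − 11 = +1.
A is unchanged and Z rises by 1 — a neutron has become a proton (β⁻ decay).

beta-minus decay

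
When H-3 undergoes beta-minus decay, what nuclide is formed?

Beta-minus decay: mass number changes by +0, atomic number by +1.
A: 3 = 3; Z: 1 + 1 = 2.
Z = 2 is helium, so the daughter is He-3.

He-3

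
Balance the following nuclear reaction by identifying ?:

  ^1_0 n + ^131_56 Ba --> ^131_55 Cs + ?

Conserve mass number: 1 + 131 = 131 + A, so A = 1.
Conserve atomic number: 0 + 56 = 55 + Z, so Z = 1.
A = 1 and Z = 1 is ^1_1 H — a proton.

proton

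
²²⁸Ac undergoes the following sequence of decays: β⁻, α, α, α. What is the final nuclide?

Start: (A, Z) = (228, 89).
After β⁻: (228, 90).
After α: (224, 88).
After α: (220, 86).
After α: (216, 84).
Z = 84 is polonium.

Po-216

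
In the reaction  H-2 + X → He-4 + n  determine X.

Conserve mass number: 2 + A = 4 + 1, so A = 3.
Conserve atomic number: 1 + Z = 2 + 0, so Z = 1.
A = 3 and Z = 1 is H-3 — a triton.

triton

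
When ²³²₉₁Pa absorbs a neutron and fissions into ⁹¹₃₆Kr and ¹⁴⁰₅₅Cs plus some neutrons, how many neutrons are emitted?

2

Conserve mass number: 233 = 91 + 140 + k, so k = 233 − 231 = 2.
Check atomic number: 91 = 36 + 55 + 0 = 91. ✓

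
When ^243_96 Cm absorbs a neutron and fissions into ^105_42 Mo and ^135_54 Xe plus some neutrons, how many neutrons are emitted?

Conserve mass number: 244 = 105 + 135 + k, so k = 244 − 240 = 4.
Check atomic number: 96 = 42 + 54 + 0 = 96. ✓

4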